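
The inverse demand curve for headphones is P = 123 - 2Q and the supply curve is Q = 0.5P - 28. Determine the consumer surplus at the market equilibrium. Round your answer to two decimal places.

280.56

Rewriting supply in inverse form: P = 56 + 2Q.
Setting demand equal to supply, 67 = 4Q, so Q* = 16.75 and P* = 89.5.
The demand choke price is 123, so CS = (1/2)(Q*)(123 - P*) = (1/2)(16.75)(33.5) = 280.5625.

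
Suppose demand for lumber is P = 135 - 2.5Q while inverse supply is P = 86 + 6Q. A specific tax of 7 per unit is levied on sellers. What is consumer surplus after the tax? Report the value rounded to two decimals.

Pre-tax equilibrium: 135 - 2.5Q = 86 + 6Q gives Q* = 5.7647, P* = 120.5882.
A tax on sellers shifts supply up by 7: 135 - 2.5Q = 86 + 6Q + 7, so Q_t = 4.9412. Buyers pay P_b = 122.6471; sellers receive P_s = P_b - 7 = 115.6471.
CS = (1/2)(Q_t)(135 - P_b) = (1/2)(4.9412)(12.3529) = 30.519.

30.52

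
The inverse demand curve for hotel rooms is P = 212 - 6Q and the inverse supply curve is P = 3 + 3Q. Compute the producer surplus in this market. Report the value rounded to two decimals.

808.91

Set 212 - 6Q = 3 + 3Q, which gives 209 = 9Q, so Q* = 23.2222 and P* = 212 - 6(23.2222) = 72.6667.
PS is the area between P* and the supply curve from 0 to Q*: (1/2)(23.2222)(69.6667) = 808.9074.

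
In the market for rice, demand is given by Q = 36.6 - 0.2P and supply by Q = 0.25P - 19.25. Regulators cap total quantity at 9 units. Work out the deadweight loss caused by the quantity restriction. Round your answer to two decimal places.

34.72

Rewriting demand in inverse form: P = 183 - 5Q.
Rewriting supply in inverse form: P = 77 + 4Q.
Unrestricted equilibrium: Q* = (183 - 77)/(5 + 4) = 11.7778.
At Q = 9 the demand price is 183 - 5(9) = 138 and the supply price is 77 + 4(9) = 113.
Deadweight loss is the triangle between the curves from 9 to 11.7778: (1/2)(138 - 113)(11.7778 - 9) = 34.7222.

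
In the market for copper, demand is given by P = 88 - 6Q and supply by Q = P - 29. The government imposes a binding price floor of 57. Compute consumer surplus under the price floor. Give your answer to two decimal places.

Rewriting supply in inverse form: P = 29 + Q.
Free-market equilibrium: 88 - 6Q = 29 + Q gives Q* = 8.4286, P* = 37.4286.
At the floor price 57, quantity demanded is (88 - 57)/6 = 5.1667; demand is the short side, so Q = 5.1667 trades at P = 57.
CS is the triangle under demand above 57: (1/2)(5.1667)(88 - 57) = 80.0833.

80.08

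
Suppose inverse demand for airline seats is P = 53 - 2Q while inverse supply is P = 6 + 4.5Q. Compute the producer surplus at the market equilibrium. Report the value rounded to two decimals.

117.64

Set 53 - 2Q = 6 + 4.5Q, which gives 47 = 6.5Q, so Q* = 7.2308 and P* = 53 - 2(7.2308) = 38.5385.
The supply curve's price intercept is 6, so PS = (1/2)(Q*)(P* - 6) = (1/2)(7.2308)(32.5385) = 117.6391.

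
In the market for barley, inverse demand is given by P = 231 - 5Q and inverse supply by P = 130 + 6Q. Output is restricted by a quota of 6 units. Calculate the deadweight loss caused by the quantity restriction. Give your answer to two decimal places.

55.68

Unrestricted equilibrium: Q* = (231 - 130)/(5 + 6) = 9.1818.
At Q = 6 the demand price is 231 - 5(6) = 201 and the supply price is 130 + 6(6) = 166.
DWL = (1/2)(gap between curves at 6) x (Q* - 6) = (1/2)(35)(3.1818) = 55.6818.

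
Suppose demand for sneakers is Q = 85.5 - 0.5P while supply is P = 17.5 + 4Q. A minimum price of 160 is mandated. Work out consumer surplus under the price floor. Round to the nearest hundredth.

Rewriting demand in inverse form: P = 171 - 2Q.
Without the control, 171 - 2Q = 17.5 + 4Q so Q* = 25.5833 and P* = 119.8333.
At P = 160, buyers demand (171 - 160)/2 = 5.5 while sellers would supply more, so the quantity traded is 5.5 at price 160.
CS is the triangle under demand above 160: (1/2)(5.5)(171 - 160) = 30.25.

30.25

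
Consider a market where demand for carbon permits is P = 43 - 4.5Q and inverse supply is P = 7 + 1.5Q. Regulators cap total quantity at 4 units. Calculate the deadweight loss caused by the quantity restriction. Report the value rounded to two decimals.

Without the quota, 43 - 4.5Q = 7 + 1.5Q gives Q* = 6.
At Q = 4 the demand price is 43 - 4.5(4) = 25 and the supply price is 7 + 1.5(4) = 13.
Deadweight loss is the triangle between the curves from 4 to 6: (1/2)(25 - 13)(6 - 4) = 12.

12.00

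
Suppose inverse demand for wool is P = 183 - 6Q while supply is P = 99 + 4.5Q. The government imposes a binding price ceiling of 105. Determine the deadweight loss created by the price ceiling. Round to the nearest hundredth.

233.33

Free-market equilibrium: 183 - 6Q = 99 + 4.5Q gives Q* = 8, P* = 135.
At the ceiling price 105, quantity supplied is (105 - 99)/4.5 = 1.3333; supply is the short side, so Q = 1.3333 trades at P = 105.
The lost-trades triangle has base Q* - 1.3333 = 6.6667 and height equal to the gap between the curves at Q = 1.3333, which is 175 - 105 = 70. DWL = (1/2)(6.6667)(70) = 233.3333.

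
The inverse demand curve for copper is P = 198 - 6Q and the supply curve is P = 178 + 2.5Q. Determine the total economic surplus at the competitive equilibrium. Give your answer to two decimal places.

23.53

Setting demand equal to supply, 20 = 8.5Q, so Q* = 2.3529 and P* = 183.8824.
CS = (1/2)(2.3529)(14.1176) = 16.609 and PS = (1/2)(2.3529)(5.8824) = 6.9204, so total surplus = 23.5294.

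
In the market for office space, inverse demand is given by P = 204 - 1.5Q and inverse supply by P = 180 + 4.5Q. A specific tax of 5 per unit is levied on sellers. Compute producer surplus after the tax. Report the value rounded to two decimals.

Pre-tax equilibrium: 204 - 1.5Q = 180 + 4.5Q gives Q* = 4, P* = 198.
With the tax, sellers need 5 more per unit: 204 - 1.5Q = 180 + 4.5Q + 5, so Q_t = 3.1667. Buyers pay P_b = 199.25; sellers receive P_s = P_b - 5 = 194.25.
PS = (1/2)(Q_t)(P_s - 180) = (1/2)(3.1667)(14.25) = 22.5625.

22.56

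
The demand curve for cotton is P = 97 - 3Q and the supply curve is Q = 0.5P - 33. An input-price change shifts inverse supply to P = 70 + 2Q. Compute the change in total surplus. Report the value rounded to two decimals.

Rewriting supply in inverse form: P = 66 + 2Q.
Initial equilibrium: Q_0 = 6.2, P_0 = 78.4; CS_0 = (1/2)(6.2)(18.6) = 57.66, PS_0 = (1/2)(6.2)(12.4) = 38.44.
New equilibrium: 97 - 3Q = 70 + 2Q gives Q_1 = 5.4, P_1 = 80.8; CS_1 = 43.74, PS_1 = 29.16.
Change in total surplus = (43.74 + 29.16) - (57.66 + 38.44) = -23.2.

-23.20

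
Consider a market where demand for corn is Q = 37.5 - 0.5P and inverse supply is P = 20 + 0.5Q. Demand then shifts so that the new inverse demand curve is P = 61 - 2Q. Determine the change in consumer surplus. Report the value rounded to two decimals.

Rewriting demand in inverse form: P = 75 - 2Q.
Initial equilibrium: Q_0 = 22, P_0 = 31; CS_0 = (1/2)(22)(44) = 484, PS_0 = (1/2)(22)(11) = 121.
New equilibrium: 61 - 2Q = 20 + 0.5Q gives Q_1 = 16.4, P_1 = 28.2; CS_1 = 268.96, PS_1 = 67.24.
Change in consumer surplus = 268.96 - 484 = -215.04.

-215.04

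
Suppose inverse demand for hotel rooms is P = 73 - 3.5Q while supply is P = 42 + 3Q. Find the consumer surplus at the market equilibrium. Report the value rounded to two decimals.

Setting demand equal to supply, 31 = 6.5Q, so Q* = 4.7692 and P* = 56.3077.
CS is the area between the demand curve and P* from 0 to Q*: (1/2)(4.7692)(16.6923) = 39.8047.

39.80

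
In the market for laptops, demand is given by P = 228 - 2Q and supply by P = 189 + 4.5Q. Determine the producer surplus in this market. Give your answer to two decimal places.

81.00

Set 228 - 2Q = 189 + 4.5Q, which gives 39 = 6.5Q, so Q* = 6 and P* = 228 - 2(6) = 216.
Producer surplus is the triangle above supply below P*: (1/2)(6)(216 - 189) = (1/2)(6)(27) = 81.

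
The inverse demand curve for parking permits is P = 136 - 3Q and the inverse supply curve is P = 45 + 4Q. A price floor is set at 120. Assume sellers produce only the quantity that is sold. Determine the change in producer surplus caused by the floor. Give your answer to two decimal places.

5.11

Without the control, 136 - 3Q = 45 + 4Q so Q* = 13 and P* = 97.
At P = 120, buyers demand (136 - 120)/3 = 5.3333 while sellers would supply more, so the quantity traded is 5.3333 at price 120.
PS goes from (1/2)(13)(52) = 338 to 343.1111 (computed as (120 - 45)(5.3333) - (1/2)(4)(5.3333)^2), a change of 5.1111.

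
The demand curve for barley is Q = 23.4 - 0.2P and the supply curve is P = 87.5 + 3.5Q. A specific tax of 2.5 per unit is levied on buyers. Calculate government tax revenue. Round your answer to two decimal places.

Rewriting demand in inverse form: P = 117 - 5Q.
Without the tax, 117 - 5Q = 87.5 + 3.5Q so Q* = 3.4706 and P* = 99.6471.
With the tax, buyers' net willingness to pay falls by 2.5: (117 - 2.5) - 5Q = 87.5 + 3.5Q, so Q_t = 3.1765. Buyers pay P_b = 101.1176; sellers receive P_s = P_b - 2.5 = 98.6176.
Tax revenue = t x Q_t = 2.5 x 3.1765 = 7.9412.

7.94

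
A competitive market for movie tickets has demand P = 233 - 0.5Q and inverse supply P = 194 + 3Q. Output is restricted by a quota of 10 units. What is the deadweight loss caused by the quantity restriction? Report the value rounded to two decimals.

Without the quota, 233 - 0.5Q = 194 + 3Q gives Q* = 11.1429.
At Q = 10 the demand price is 233 - 0.5(10) = 228 and the supply price is 194 + 3(10) = 224.
DWL = (1/2)(gap between curves at 10) x (Q* - 10) = (1/2)(4)(1.1429) = 2.2857.

2.29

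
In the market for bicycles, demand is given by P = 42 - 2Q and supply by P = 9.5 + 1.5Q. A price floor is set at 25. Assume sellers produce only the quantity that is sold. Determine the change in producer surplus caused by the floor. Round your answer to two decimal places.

Without the control, 42 - 2Q = 9.5 + 1.5Q so Q* = 9.2857 and P* = 23.4286.
At P = 25, buyers demand (42 - 25)/2 = 8.5 while sellers would supply more, so the quantity traded is 8.5 at price 25.
PS goes from (1/2)(9.2857)(13.9286) = 64.6684 to 77.5625 (computed as (25 - 9.5)(8.5) - (1/2)(1.5)(8.5)^2), a change of 12.8941.

12.89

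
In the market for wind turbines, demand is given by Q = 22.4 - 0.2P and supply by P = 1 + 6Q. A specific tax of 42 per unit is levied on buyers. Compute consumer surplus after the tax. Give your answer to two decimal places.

98.37

Rewriting demand in inverse form: P = 112 - 5Q.
Pre-tax equilibrium: 112 - 5Q = 1 + 6Q gives Q* = 10.0909, P* = 61.5455.
A tax on buyers shifts demand down by 42: (112 - 42) - 5Q = 1 + 6Q, so Q_t = 6.2727. Buyers pay P_b = 80.6364; sellers receive P_s = P_b - 42 = 38.6364.
Consumer surplus is the triangle under demand above P_b: (1/2)(6.2727)(112 - 80.6364) = 98.3678.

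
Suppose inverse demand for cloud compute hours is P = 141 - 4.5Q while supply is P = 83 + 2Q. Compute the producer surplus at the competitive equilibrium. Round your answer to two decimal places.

79.62

Set 141 - 4.5Q = 83 + 2Q, which gives 58 = 6.5Q, so Q* = 8.9231 and P* = 141 - 4.5(8.9231) = 100.8462.
Producer surplus is the triangle above supply below P*: (1/2)(8.9231)(100.8462 - 83) = (1/2)(8.9231)(17.8462) = 79.6213.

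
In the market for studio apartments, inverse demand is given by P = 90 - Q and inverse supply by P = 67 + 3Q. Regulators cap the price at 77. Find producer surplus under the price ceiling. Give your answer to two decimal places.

Without the control, 90 - Q = 67 + 3Q so Q* = 5.75 and P* = 84.25.
At the ceiling price 77, quantity supplied is (77 - 67)/3 = 3.3333; supply is the short side, so Q = 3.3333 trades at P = 77.
PS is the triangle above supply below 77: (1/2)(3.3333)(77 - 67) = 16.6667.

16.67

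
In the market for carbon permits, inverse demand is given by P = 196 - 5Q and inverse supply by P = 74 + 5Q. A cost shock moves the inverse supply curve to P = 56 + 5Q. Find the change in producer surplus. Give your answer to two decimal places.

117.90

Initial equilibrium: Q_0 = 12.2, P_0 = 135; CS_0 = (1/2)(12.2)(61) = 372.1, PS_0 = (1/2)(12.2)(61) = 372.1.
New equilibrium: 196 - 5Q = 56 + 5Q gives Q_1 = 14, P_1 = 126; CS_1 = 490, PS_1 = 490.
Change in producer surplus = 490 - 372.1 = 117.9.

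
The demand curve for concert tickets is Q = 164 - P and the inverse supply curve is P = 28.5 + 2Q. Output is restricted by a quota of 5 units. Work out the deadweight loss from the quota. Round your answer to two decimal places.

2420.04

Rewriting demand in inverse form: P = 164 - Q.
Unrestricted equilibrium: Q* = (164 - 28.5)/(1 + 2) = 45.1667.
At Q = 5 the demand price is 164 - (5) = 159 and the supply price is 28.5 + 2(5) = 38.5.
DWL = (1/2)(gap between curves at 5) x (Q* - 5) = (1/2)(120.5)(40.1667) = 2420.0417.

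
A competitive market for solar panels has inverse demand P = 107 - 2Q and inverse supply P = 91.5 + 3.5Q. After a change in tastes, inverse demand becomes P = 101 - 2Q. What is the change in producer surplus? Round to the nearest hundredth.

Initial equilibrium: Q_0 = 2.8182, P_0 = 101.3636; CS_0 = (1/2)(2.8182)(5.6364) = 7.9421, PS_0 = (1/2)(2.8182)(9.8636) = 13.8988.
New equilibrium: 101 - 2Q = 91.5 + 3.5Q gives Q_1 = 1.7273, P_1 = 97.5455; CS_1 = 2.9835, PS_1 = 5.2211.
Change in producer surplus = 5.2211 - 13.8988 = -8.6777.

-8.68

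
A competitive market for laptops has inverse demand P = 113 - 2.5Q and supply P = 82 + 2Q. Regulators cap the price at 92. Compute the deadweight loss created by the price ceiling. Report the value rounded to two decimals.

8.03

Free-market equilibrium: 113 - 2.5Q = 82 + 2Q gives Q* = 6.8889, P* = 95.7778.
At the ceiling price 92, quantity supplied is (92 - 82)/2 = 5; supply is the short side, so Q = 5 trades at P = 92.
The lost-trades triangle has base Q* - 5 = 1.8889 and height equal to the gap between the curves at Q = 5, which is 100.5 - 92 = 8.5. DWL = (1/2)(1.8889)(8.5) = 8.0278.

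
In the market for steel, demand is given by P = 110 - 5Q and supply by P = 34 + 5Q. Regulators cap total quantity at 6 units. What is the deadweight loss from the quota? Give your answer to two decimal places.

12.80

Without the quota, 110 - 5Q = 34 + 5Q gives Q* = 7.6.
At Q = 6 the demand price is 110 - 5(6) = 80 and the supply price is 34 + 5(6) = 64.
DWL = (1/2)(gap between curves at 6) x (Q* - 6) = (1/2)(16)(1.6) = 12.8.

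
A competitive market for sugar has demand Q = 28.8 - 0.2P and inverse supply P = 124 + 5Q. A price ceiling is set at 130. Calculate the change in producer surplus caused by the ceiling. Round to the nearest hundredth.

Rewriting demand in inverse form: P = 144 - 5Q.
Without the control, 144 - 5Q = 124 + 5Q so Q* = 2 and P* = 134.
At the ceiling price 130, quantity supplied is (130 - 124)/5 = 1.2; supply is the short side, so Q = 1.2 trades at P = 130.
PS goes from (1/2)(2)(10) = 10 to 3.6 (computed as (130 - 124)(1.2) - (1/2)(5)(1.2)^2), a change of -6.4.

-6.40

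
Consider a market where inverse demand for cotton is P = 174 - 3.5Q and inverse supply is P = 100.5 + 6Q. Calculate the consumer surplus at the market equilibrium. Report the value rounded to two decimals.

104.75

Set 174 - 3.5Q = 100.5 + 6Q, which gives 73.5 = 9.5Q, so Q* = 7.7368 and P* = 174 - 3.5(7.7368) = 146.9211.
CS is the area between the demand curve and P* from 0 to Q*: (1/2)(7.7368)(27.0789) = 104.7528.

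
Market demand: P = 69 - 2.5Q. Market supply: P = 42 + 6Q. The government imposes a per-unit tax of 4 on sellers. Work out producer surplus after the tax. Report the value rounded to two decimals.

21.97

Without the tax, 69 - 2.5Q = 42 + 6Q so Q* = 3.1765 and P* = 61.0588.
With the tax, sellers need 4 more per unit: 69 - 2.5Q = 42 + 6Q + 4, so Q_t = 2.7059. Buyers pay P_b = 62.2353; sellers receive P_s = P_b - 4 = 58.2353.
Producer surplus is the triangle above supply below P_s: (1/2)(2.7059)(58.2353 - 42) = 21.9654.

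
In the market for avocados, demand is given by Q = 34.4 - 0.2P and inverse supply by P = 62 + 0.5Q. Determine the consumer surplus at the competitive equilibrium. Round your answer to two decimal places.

Rewriting demand in inverse form: P = 172 - 5Q.
Equilibrium: 172 - 5Q = 62 + 0.5Q, so Q* = 20 and P* = 72.
The demand choke price is 172, so CS = (1/2)(Q*)(172 - P*) = (1/2)(20)(100) = 1000.

1000.00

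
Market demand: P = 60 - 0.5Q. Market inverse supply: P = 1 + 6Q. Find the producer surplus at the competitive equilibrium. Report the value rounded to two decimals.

Equilibrium: 60 - 0.5Q = 1 + 6Q, so Q* = 9.0769 and P* = 55.4615.
PS is the area between P* and the supply curve from 0 to Q*: (1/2)(9.0769)(54.4615) = 247.1716.

247.17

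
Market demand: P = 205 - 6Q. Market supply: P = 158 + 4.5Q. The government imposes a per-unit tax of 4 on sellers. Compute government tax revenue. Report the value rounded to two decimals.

16.38

Without the tax, 205 - 6Q = 158 + 4.5Q so Q* = 4.4762 and P* = 178.1429.
A tax on sellers shifts supply up by 4: 205 - 6Q = 158 + 4.5Q + 4, so Q_t = 4.0952. Buyers pay P_b = 180.4286; sellers receive P_s = P_b - 4 = 176.4286.
Revenue is the tax times quantity traded: 4 x 4.0952 = 16.381.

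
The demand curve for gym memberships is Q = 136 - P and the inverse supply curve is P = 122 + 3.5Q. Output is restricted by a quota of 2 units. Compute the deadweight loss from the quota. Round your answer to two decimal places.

2.78

Rewriting demand in inverse form: P = 136 - Q.
Unrestricted equilibrium: Q* = (136 - 122)/(1 + 3.5) = 3.1111.
At Q = 2 the demand price is 136 - (2) = 134 and the supply price is 122 + 3.5(2) = 129.
DWL = (1/2)(gap between curves at 2) x (Q* - 2) = (1/2)(5)(1.1111) = 2.7778.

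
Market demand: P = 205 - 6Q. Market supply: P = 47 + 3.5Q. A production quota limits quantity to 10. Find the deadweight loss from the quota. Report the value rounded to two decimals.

Without the quota, 205 - 6Q = 47 + 3.5Q gives Q* = 16.6316.
At Q = 10 the demand price is 205 - 6(10) = 145 and the supply price is 47 + 3.5(10) = 82.
DWL = (1/2)(gap between curves at 10) x (Q* - 10) = (1/2)(63)(6.6316) = 208.8947.

208.89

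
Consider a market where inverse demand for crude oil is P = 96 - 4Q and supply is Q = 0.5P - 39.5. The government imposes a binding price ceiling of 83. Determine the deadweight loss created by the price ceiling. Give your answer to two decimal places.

Rewriting supply in inverse form: P = 79 + 2Q.
Without the control, 96 - 4Q = 79 + 2Q so Q* = 2.8333 and P* = 84.6667.
At the ceiling price 83, quantity supplied is (83 - 79)/2 = 2; supply is the short side, so Q = 2 trades at P = 83.
At Q = 2 the demand price is 88 and the supply price is 83. Deadweight loss is the triangle between the curves from 2 to 2.8333: (1/2)(88 - 83)(2.8333 - 2) = 2.0833.

2.08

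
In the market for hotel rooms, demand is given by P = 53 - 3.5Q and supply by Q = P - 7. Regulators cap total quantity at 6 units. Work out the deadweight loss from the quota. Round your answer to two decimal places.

Rewriting supply in inverse form: P = 7 + Q.
Without the quota, 53 - 3.5Q = 7 + Q gives Q* = 10.2222.
At Q = 6 the demand price is 53 - 3.5(6) = 32 and the supply price is 7 + (6) = 13.
Deadweight loss is the triangle between the curves from 6 to 10.2222: (1/2)(32 - 13)(10.2222 - 6) = 40.1111.

40.11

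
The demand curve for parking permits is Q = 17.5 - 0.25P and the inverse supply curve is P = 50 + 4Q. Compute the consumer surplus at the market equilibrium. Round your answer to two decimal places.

12.50

Rewriting demand in inverse form: P = 70 - 4Q.
Equilibrium: 70 - 4Q = 50 + 4Q, so Q* = 2.5 and P* = 60.
CS is the area between the demand curve and P* from 0 to Q*: (1/2)(2.5)(10) = 12.5.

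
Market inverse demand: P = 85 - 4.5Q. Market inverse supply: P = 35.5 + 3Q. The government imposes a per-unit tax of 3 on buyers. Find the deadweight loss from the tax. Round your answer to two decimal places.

0.60

Without the tax, 85 - 4.5Q = 35.5 + 3Q so Q* = 6.6 and P* = 55.3.
A tax on buyers shifts demand down by 3: (85 - 3) - 4.5Q = 35.5 + 3Q, so Q_t = 6.2. Buyers pay P_b = 57.1; sellers receive P_s = P_b - 3 = 54.1.
Deadweight loss is the triangle between the curves from Q_t to Q*: (1/2)(6.6 - 6.2)(3) = 0.6.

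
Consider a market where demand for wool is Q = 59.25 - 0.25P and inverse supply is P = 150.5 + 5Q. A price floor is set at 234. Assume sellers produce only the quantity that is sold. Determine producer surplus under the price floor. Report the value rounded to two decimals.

Rewriting demand in inverse form: P = 237 - 4Q.
Without the control, 237 - 4Q = 150.5 + 5Q so Q* = 9.6111 and P* = 198.5556.
At P = 234, buyers demand (237 - 234)/4 = 0.75 while sellers would supply more, so the quantity traded is 0.75 at price 234.
The supply price at Q = 0.75 is 154.25. PS is the trapezoid between 234 and supply over [0, 0.75]: (1/2)[(234 - 150.5) + (234 - 154.25)](0.75) = 61.2188.

61.22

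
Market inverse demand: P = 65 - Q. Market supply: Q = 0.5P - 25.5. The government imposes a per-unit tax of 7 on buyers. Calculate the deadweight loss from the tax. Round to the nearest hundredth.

8.17

Rewriting supply in inverse form: P = 51 + 2Q.
Without the tax, 65 - Q = 51 + 2Q so Q* = 4.6667 and P* = 60.3333.
A tax on buyers shifts demand down by 7: (65 - 7) - Q = 51 + 2Q, so Q_t = 2.3333. Buyers pay P_b = 62.6667; sellers receive P_s = P_b - 7 = 55.6667.
Deadweight loss is the triangle between the curves from Q_t to Q*: (1/2)(4.6667 - 2.3333)(7) = 8.1667.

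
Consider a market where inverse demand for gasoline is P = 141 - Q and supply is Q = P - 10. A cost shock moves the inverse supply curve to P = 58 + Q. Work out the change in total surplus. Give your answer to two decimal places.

-2568.00

Rewriting supply in inverse form: P = 10 + Q.
Initial equilibrium: Q_0 = 65.5, P_0 = 75.5; CS_0 = (1/2)(65.5)(65.5) = 2145.125, PS_0 = (1/2)(65.5)(65.5) = 2145.125.
New equilibrium: 141 - Q = 58 + Q gives Q_1 = 41.5, P_1 = 99.5; CS_1 = 861.125, PS_1 = 861.125.
Change in total surplus = (861.125 + 861.125) - (2145.125 + 2145.125) = -2568.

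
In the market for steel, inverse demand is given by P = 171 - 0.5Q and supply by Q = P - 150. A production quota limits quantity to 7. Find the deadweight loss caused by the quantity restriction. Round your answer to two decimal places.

Rewriting supply in inverse form: P = 150 + Q.
Without the quota, 171 - 0.5Q = 150 + Q gives Q* = 14.
At Q = 7 the demand price is 171 - 0.5(7) = 167.5 and the supply price is 150 + (7) = 157.
DWL = (1/2)(gap between curves at 7) x (Q* - 7) = (1/2)(10.5)(7) = 36.75.

36.75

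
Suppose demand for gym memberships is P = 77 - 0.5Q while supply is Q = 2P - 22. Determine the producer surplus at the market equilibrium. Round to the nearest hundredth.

Rewriting supply in inverse form: P = 11 + 0.5Q.
Setting demand equal to supply, 66 = 1Q, so Q* = 66 and P* = 44.
PS is the area between P* and the supply curve from 0 to Q*: (1/2)(66)(33) = 1089.

1089.00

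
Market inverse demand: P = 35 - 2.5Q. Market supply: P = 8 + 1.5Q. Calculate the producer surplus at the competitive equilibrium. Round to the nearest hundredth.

Equilibrium: 35 - 2.5Q = 8 + 1.5Q, so Q* = 6.75 and P* = 18.125.
Producer surplus is the triangle above supply below P*: (1/2)(6.75)(18.125 - 8) = (1/2)(6.75)(10.125) = 34.1719.

34.17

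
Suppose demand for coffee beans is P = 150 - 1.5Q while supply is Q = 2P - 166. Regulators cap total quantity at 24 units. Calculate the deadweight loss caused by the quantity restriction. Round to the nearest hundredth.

90.25

Rewriting supply in inverse form: P = 83 + 0.5Q.
Without the quota, 150 - 1.5Q = 83 + 0.5Q gives Q* = 33.5.
At Q = 24 the demand price is 150 - 1.5(24) = 114 and the supply price is 83 + 0.5(24) = 95.
Deadweight loss is the triangle between the curves from 24 to 33.5: (1/2)(114 - 95)(33.5 - 24) = 90.25.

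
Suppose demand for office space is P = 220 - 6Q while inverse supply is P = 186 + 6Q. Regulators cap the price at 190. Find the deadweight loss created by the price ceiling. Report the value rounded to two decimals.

Free-market equilibrium: 220 - 6Q = 186 + 6Q gives Q* = 2.8333, P* = 203.
At P = 190, sellers supply (190 - 186)/6 = 0.6667 while buyers want more, so the quantity traded is 0.6667 at price 190.
At Q = 0.6667 the demand price is 216 and the supply price is 190. Deadweight loss is the triangle between the curves from 0.6667 to 2.8333: (1/2)(216 - 190)(2.8333 - 0.6667) = 28.1667.

28.17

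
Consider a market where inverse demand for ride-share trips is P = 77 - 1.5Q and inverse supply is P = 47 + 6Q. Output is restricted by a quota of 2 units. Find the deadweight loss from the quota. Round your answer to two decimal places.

15.00

Unrestricted equilibrium: Q* = (77 - 47)/(1.5 + 6) = 4.
At Q = 2 the demand price is 77 - 1.5(2) = 74 and the supply price is 47 + 6(2) = 59.
DWL = (1/2)(gap between curves at 2) x (Q* - 2) = (1/2)(15)(2) = 15.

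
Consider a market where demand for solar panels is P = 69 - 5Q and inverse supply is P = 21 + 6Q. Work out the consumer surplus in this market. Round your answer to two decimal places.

Set 69 - 5Q = 21 + 6Q, which gives 48 = 11Q, so Q* = 4.3636 and P* = 69 - 5(4.3636) = 47.1818.
CS is the area between the demand curve and P* from 0 to Q*: (1/2)(4.3636)(21.8182) = 47.6033.

47.60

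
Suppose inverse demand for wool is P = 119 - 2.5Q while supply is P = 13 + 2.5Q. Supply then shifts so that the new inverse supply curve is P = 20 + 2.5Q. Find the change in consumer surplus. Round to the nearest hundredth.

-71.75

Initial equilibrium: Q_0 = 21.2, P_0 = 66; CS_0 = (1/2)(21.2)(53) = 561.8, PS_0 = (1/2)(21.2)(53) = 561.8.
New equilibrium: 119 - 2.5Q = 20 + 2.5Q gives Q_1 = 19.8, P_1 = 69.5; CS_1 = 490.05, PS_1 = 490.05.
Change in consumer surplus = 490.05 - 561.8 = -71.75.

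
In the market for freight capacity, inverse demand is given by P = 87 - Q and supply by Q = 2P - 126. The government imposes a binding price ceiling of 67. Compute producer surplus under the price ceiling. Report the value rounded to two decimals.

16.00

Rewriting supply in inverse form: P = 63 + 0.5Q.
Without the control, 87 - Q = 63 + 0.5Q so Q* = 16 and P* = 71.
At the ceiling price 67, quantity supplied is (67 - 63)/0.5 = 8; supply is the short side, so Q = 8 trades at P = 67.
PS is the triangle above supply below 67: (1/2)(8)(67 - 63) = 16.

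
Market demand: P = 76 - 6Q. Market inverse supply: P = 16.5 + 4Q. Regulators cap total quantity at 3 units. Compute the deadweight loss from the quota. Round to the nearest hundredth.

43.51

Without the quota, 76 - 6Q = 16.5 + 4Q gives Q* = 5.95.
At Q = 3 the demand price is 76 - 6(3) = 58 and the supply price is 16.5 + 4(3) = 28.5.
Deadweight loss is the triangle between the curves from 3 to 5.95: (1/2)(58 - 28.5)(5.95 - 3) = 43.5125.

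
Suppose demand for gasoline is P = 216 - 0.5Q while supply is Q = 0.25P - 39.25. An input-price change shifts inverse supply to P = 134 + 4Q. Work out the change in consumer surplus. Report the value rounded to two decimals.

Rewriting supply in inverse form: P = 157 + 4Q.
Initial equilibrium: Q_0 = 13.1111, P_0 = 209.4444; CS_0 = (1/2)(13.1111)(6.5556) = 42.9753, PS_0 = (1/2)(13.1111)(52.4444) = 343.8025.
New equilibrium: 216 - 0.5Q = 134 + 4Q gives Q_1 = 18.2222, P_1 = 206.8889; CS_1 = 83.0123, PS_1 = 664.0988.
Change in consumer surplus = 83.0123 - 42.9753 = 40.037.

40.04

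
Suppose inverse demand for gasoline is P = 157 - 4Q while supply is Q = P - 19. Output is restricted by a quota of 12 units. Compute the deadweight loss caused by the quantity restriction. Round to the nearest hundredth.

Rewriting supply in inverse form: P = 19 + Q.
Unrestricted equilibrium: Q* = (157 - 19)/(4 + 1) = 27.6.
At Q = 12 the demand price is 157 - 4(12) = 109 and the supply price is 19 + (12) = 31.
Deadweight loss is the triangle between the curves from 12 to 27.6: (1/2)(109 - 31)(27.6 - 12) = 608.4.

608.40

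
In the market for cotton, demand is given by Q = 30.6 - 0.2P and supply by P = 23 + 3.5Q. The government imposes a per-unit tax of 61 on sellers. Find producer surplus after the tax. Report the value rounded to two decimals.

Rewriting demand in inverse form: P = 153 - 5Q.
Pre-tax equilibrium: 153 - 5Q = 23 + 3.5Q gives Q* = 15.2941, P* = 76.5294.
A tax on sellers shifts supply up by 61: 153 - 5Q = 23 + 3.5Q + 61, so Q_t = 8.1176. Buyers pay P_b = 112.4118; sellers receive P_s = P_b - 61 = 51.4118.
PS = (1/2)(Q_t)(P_s - 23) = (1/2)(8.1176)(28.4118) = 115.3183.

115.32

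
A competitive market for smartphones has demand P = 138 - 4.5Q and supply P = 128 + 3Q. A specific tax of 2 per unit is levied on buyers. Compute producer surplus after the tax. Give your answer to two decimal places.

Pre-tax equilibrium: 138 - 4.5Q = 128 + 3Q gives Q* = 1.3333, P* = 132.
With the tax, buyers' net willingness to pay falls by 2: (138 - 2) - 4.5Q = 128 + 3Q, so Q_t = 1.0667. Buyers pay P_b = 133.2; sellers receive P_s = P_b - 2 = 131.2.
PS = (1/2)(Q_t)(P_s - 128) = (1/2)(1.0667)(3.2) = 1.7067.

1.71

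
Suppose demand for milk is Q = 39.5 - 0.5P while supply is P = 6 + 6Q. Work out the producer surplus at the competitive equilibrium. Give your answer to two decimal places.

249.80

Rewriting demand in inverse form: P = 79 - 2Q.
Setting demand equal to supply, 73 = 8Q, so Q* = 9.125 and P* = 60.75.
The supply curve's price intercept is 6, so PS = (1/2)(Q*)(P* - 6) = (1/2)(9.125)(54.75) = 249.7969.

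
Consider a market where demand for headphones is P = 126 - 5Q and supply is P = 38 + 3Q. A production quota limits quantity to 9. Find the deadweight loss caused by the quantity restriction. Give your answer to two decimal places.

16.00

Unrestricted equilibrium: Q* = (126 - 38)/(5 + 3) = 11.
At Q = 9 the demand price is 126 - 5(9) = 81 and the supply price is 38 + 3(9) = 65.
DWL = (1/2)(gap between curves at 9) x (Q* - 9) = (1/2)(16)(2) = 16.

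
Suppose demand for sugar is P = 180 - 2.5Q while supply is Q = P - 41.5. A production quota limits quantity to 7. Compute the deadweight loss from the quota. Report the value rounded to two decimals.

1856.57

Rewriting supply in inverse form: P = 41.5 + Q.
Unrestricted equilibrium: Q* = (180 - 41.5)/(2.5 + 1) = 39.5714.
At Q = 7 the demand price is 180 - 2.5(7) = 162.5 and the supply price is 41.5 + (7) = 48.5.
DWL = (1/2)(gap between curves at 7) x (Q* - 7) = (1/2)(114)(32.5714) = 1856.5714.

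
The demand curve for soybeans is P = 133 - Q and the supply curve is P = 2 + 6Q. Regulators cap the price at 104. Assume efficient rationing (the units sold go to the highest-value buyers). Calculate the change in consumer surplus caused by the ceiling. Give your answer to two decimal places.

Free-market equilibrium: 133 - Q = 2 + 6Q gives Q* = 18.7143, P* = 114.2857.
At the ceiling price 104, quantity supplied is (104 - 2)/6 = 17; supply is the short side, so Q = 17 trades at P = 104.
CS goes from (1/2)(18.7143)(18.7143) = 175.1122 to 348.5 (computed as (133 - 104)(17) - (1/2)(1)(17)^2), a change of 173.3878.

173.39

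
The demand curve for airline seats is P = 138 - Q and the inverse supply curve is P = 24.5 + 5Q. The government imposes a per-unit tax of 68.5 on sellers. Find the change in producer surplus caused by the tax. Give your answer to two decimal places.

Without the tax, 138 - Q = 24.5 + 5Q so Q* = 18.9167 and P* = 119.0833.
A tax on sellers shifts supply up by 68.5: 138 - Q = 24.5 + 5Q + 68.5, so Q_t = 7.5. Buyers pay P_b = 130.5; sellers receive P_s = P_b - 68.5 = 62.
PS falls from (1/2)(18.9167)(94.5833) = 894.6007 to (1/2)(7.5)(37.5) = 140.625, a change of -753.9757.

-753.98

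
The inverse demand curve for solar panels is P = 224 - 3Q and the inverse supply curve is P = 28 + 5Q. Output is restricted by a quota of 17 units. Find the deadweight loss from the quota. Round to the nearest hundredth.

225.00

Without the quota, 224 - 3Q = 28 + 5Q gives Q* = 24.5.
At Q = 17 the demand price is 224 - 3(17) = 173 and the supply price is 28 + 5(17) = 113.
Deadweight loss is the triangle between the curves from 17 to 24.5: (1/2)(173 - 113)(24.5 - 17) = 225.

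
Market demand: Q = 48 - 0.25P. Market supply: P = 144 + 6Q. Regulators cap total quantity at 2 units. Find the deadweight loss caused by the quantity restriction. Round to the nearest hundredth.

39.20

Rewriting demand in inverse form: P = 192 - 4Q.
Unrestricted equilibrium: Q* = (192 - 144)/(4 + 6) = 4.8.
At Q = 2 the demand price is 192 - 4(2) = 184 and the supply price is 144 + 6(2) = 156.
DWL = (1/2)(gap between curves at 2) x (Q* - 2) = (1/2)(28)(2.8) = 39.2.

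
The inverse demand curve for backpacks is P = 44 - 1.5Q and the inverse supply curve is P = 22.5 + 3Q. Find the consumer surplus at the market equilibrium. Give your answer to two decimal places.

Equilibrium: 44 - 1.5Q = 22.5 + 3Q, so Q* = 4.7778 and P* = 36.8333.
Consumer surplus is the triangle under demand above P*: (1/2)(4.7778)(44 - 36.8333) = (1/2)(4.7778)(7.1667) = 17.1204.

17.12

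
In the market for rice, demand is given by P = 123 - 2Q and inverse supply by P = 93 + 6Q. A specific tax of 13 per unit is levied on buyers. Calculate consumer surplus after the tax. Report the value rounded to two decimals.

4.52

Pre-tax equilibrium: 123 - 2Q = 93 + 6Q gives Q* = 3.75, P* = 115.5.
With the tax, buyers' net willingness to pay falls by 13: (123 - 13) - 2Q = 93 + 6Q, so Q_t = 2.125. Buyers pay P_b = 118.75; sellers receive P_s = P_b - 13 = 105.75.
CS = (1/2)(Q_t)(123 - P_b) = (1/2)(2.125)(4.25) = 4.5156.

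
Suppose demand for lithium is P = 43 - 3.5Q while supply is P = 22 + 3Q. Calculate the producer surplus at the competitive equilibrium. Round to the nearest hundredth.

Equilibrium: 43 - 3.5Q = 22 + 3Q, so Q* = 3.2308 and P* = 31.6923.
Producer surplus is the triangle above supply below P*: (1/2)(3.2308)(31.6923 - 22) = (1/2)(3.2308)(9.6923) = 15.6568.

15.66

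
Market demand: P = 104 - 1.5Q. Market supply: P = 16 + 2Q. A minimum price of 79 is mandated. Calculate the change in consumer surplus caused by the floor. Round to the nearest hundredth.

Without the control, 104 - 1.5Q = 16 + 2Q so Q* = 25.1429 and P* = 66.2857.
At the floor price 79, quantity demanded is (104 - 79)/1.5 = 16.6667; demand is the short side, so Q = 16.6667 trades at P = 79.
CS goes from (1/2)(25.1429)(37.7143) = 474.1224 to 208.3333 (computed as (104 - 79)(16.6667) - (1/2)(1.5)(16.6667)^2), a change of -265.7891.

-265.79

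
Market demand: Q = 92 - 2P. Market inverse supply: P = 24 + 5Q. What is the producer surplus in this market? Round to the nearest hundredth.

40.00

Rewriting demand in inverse form: P = 46 - 0.5Q.
Setting demand equal to supply, 22 = 5.5Q, so Q* = 4 and P* = 44.
Producer surplus is the triangle above supply below P*: (1/2)(4)(44 - 24) = (1/2)(4)(20) = 40.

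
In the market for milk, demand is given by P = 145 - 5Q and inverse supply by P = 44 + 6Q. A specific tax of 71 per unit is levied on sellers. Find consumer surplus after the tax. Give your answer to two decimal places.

Pre-tax equilibrium: 145 - 5Q = 44 + 6Q gives Q* = 9.1818, P* = 99.0909.
A tax on sellers shifts supply up by 71: 145 - 5Q = 44 + 6Q + 71, so Q_t = 2.7273. Buyers pay P_b = 131.3636; sellers receive P_s = P_b - 71 = 60.3636.
CS = (1/2)(Q_t)(145 - P_b) = (1/2)(2.7273)(13.6364) = 18.595.

18.60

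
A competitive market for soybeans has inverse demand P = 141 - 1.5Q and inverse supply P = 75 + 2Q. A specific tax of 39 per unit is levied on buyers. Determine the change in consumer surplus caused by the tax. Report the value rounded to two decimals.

Pre-tax equilibrium: 141 - 1.5Q = 75 + 2Q gives Q* = 18.8571, P* = 112.7143.
A tax on buyers shifts demand down by 39: (141 - 39) - 1.5Q = 75 + 2Q, so Q_t = 7.7143. Buyers pay P_b = 129.4286; sellers receive P_s = P_b - 39 = 90.4286.
Consumers lose the trapezoid between P* and P_b out to Q_t plus the triangle from Q_t to Q*: change in CS = 44.6327 - 266.6939 = -222.0612.

-222.06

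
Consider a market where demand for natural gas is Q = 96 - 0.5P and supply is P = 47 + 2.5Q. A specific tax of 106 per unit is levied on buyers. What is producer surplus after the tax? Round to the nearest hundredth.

Rewriting demand in inverse form: P = 192 - 2Q.
Without the tax, 192 - 2Q = 47 + 2.5Q so Q* = 32.2222 and P* = 127.5556.
A tax on buyers shifts demand down by 106: (192 - 106) - 2Q = 47 + 2.5Q, so Q_t = 8.6667. Buyers pay P_b = 174.6667; sellers receive P_s = P_b - 106 = 68.6667.
PS = (1/2)(Q_t)(P_s - 47) = (1/2)(8.6667)(21.6667) = 93.8889.

93.89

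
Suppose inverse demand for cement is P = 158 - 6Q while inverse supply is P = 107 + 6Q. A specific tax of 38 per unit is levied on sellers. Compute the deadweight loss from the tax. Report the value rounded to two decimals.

60.17

Without the tax, 158 - 6Q = 107 + 6Q so Q* = 4.25 and P* = 132.5.
A tax on sellers shifts supply up by 38: 158 - 6Q = 107 + 6Q + 38, so Q_t = 1.0833. Buyers pay P_b = 151.5; sellers receive P_s = P_b - 38 = 113.5.
Deadweight loss is the triangle between the curves from Q_t to Q*: (1/2)(4.25 - 1.0833)(38) = 60.1667.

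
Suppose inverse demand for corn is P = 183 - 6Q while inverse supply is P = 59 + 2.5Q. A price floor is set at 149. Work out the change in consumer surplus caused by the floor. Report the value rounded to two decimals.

-542.12

Without the control, 183 - 6Q = 59 + 2.5Q so Q* = 14.5882 and P* = 95.4706.
At P = 149, buyers demand (183 - 149)/6 = 5.6667 while sellers would supply more, so the quantity traded is 5.6667 at price 149.
CS goes from (1/2)(14.5882)(87.5294) = 638.4498 to 96.3333 (computed as (183 - 149)(5.6667) - (1/2)(6)(5.6667)^2), a change of -542.1165.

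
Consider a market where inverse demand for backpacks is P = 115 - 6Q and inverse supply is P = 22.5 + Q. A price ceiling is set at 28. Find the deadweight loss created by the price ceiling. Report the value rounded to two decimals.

208.29

Without the control, 115 - 6Q = 22.5 + Q so Q* = 13.2143 and P* = 35.7143.
At P = 28, sellers supply (28 - 22.5)/1 = 5.5 while buyers want more, so the quantity traded is 5.5 at price 28.
At Q = 5.5 the demand price is 82 and the supply price is 28. Deadweight loss is the triangle between the curves from 5.5 to 13.2143: (1/2)(82 - 28)(13.2143 - 5.5) = 208.2857.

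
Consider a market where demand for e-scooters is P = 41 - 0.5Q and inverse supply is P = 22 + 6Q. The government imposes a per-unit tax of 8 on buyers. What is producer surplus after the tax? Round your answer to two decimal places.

Without the tax, 41 - 0.5Q = 22 + 6Q so Q* = 2.9231 and P* = 39.5385.
A tax on buyers shifts demand down by 8: (41 - 8) - 0.5Q = 22 + 6Q, so Q_t = 1.6923. Buyers pay P_b = 40.1538; sellers receive P_s = P_b - 8 = 32.1538.
Producer surplus is the triangle above supply below P_s: (1/2)(1.6923)(32.1538 - 22) = 8.5917.

8.59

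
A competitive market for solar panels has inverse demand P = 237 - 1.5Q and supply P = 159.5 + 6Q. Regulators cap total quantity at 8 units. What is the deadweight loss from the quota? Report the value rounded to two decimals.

20.42

Without the quota, 237 - 1.5Q = 159.5 + 6Q gives Q* = 10.3333.
At Q = 8 the demand price is 237 - 1.5(8) = 225 and the supply price is 159.5 + 6(8) = 207.5.
DWL = (1/2)(gap between curves at 8) x (Q* - 8) = (1/2)(17.5)(2.3333) = 20.4167.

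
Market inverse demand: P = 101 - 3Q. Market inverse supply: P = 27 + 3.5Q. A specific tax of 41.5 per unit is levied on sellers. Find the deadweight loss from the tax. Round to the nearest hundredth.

Without the tax, 101 - 3Q = 27 + 3.5Q so Q* = 11.3846 and P* = 66.8462.
With the tax, sellers need 41.5 more per unit: 101 - 3Q = 27 + 3.5Q + 41.5, so Q_t = 5. Buyers pay P_b = 86; sellers receive P_s = P_b - 41.5 = 44.5.
The welfare triangle lost has base Q* - Q_t = 6.3846 and height t = 41.5, so DWL = (1/2)(6.3846)(41.5) = 132.4808.

132.48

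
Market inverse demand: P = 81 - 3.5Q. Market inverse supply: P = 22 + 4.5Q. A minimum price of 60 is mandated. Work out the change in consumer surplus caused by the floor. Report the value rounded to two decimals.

-32.18

Without the control, 81 - 3.5Q = 22 + 4.5Q so Q* = 7.375 and P* = 55.1875.
At P = 60, buyers demand (81 - 60)/3.5 = 6 while sellers would supply more, so the quantity traded is 6 at price 60.
CS goes from (1/2)(7.375)(25.8125) = 95.1836 to 63 (computed as (81 - 60)(6) - (1/2)(3.5)(6)^2), a change of -32.1836.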